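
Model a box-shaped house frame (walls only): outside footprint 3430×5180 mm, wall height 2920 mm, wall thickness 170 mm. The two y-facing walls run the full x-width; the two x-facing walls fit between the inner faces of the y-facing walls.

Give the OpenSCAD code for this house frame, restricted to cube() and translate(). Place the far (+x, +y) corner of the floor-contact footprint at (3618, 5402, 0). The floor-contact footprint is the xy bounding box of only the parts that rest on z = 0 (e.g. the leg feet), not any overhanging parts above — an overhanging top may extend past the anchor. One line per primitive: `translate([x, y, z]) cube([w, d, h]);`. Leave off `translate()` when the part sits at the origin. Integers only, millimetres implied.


translate([188, 222, 0]) cube([3430, 170, 2920]);
translate([188, 5232, 0]) cube([3430, 170, 2920]);
translate([188, 392, 0]) cube([170, 4840, 2920]);
translate([3448, 392, 0]) cube([170, 4840, 2920]);


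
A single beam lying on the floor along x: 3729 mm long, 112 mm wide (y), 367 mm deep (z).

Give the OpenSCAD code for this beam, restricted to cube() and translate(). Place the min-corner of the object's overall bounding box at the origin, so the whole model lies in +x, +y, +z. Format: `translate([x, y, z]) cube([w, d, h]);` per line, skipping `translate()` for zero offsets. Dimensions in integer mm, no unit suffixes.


cube([3729, 112, 367]);


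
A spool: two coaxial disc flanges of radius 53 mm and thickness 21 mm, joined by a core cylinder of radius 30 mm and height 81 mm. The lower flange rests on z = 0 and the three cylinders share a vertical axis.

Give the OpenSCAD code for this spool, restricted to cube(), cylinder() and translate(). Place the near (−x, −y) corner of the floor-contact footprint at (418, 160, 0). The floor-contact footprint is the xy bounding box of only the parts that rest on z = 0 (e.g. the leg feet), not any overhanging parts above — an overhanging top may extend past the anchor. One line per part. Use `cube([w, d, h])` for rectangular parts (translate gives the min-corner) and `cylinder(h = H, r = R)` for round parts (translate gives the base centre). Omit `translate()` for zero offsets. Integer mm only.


translate([471, 213, 0]) cylinder(h = 21, r = 53);
translate([471, 213, 21]) cylinder(h = 81, r = 30);
translate([471, 213, 102]) cylinder(h = 21, r = 53);


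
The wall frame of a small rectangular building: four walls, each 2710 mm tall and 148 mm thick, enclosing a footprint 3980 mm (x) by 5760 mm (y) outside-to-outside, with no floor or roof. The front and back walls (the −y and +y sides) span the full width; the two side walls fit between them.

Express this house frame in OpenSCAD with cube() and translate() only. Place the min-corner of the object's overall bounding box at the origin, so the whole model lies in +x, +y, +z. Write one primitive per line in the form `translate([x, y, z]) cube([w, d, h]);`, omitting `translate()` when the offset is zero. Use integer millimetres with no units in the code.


cube([3980, 148, 2710]);
translate([0, 5612, 0]) cube([3980, 148, 2710]);
translate([0, 148, 0]) cube([148, 5464, 2710]);
translate([3832, 148, 0]) cube([148, 5464, 2710]);


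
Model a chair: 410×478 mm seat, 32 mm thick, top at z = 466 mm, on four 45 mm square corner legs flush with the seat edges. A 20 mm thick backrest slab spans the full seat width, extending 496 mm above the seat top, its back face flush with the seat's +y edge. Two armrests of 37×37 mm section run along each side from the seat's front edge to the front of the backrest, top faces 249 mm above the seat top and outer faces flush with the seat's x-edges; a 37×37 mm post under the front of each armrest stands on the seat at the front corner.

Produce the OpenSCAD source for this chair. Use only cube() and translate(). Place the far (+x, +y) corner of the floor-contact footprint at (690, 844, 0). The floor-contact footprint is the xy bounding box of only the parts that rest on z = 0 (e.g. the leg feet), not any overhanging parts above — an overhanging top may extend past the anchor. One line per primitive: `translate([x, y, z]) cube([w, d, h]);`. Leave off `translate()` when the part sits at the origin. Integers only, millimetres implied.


// leg_h = 466 - 32 = 434
// arm post h = 249 - 37 = 212
translate([280, 366, 434]) cube([410, 478, 32]);
translate([280, 366, 0]) cube([45, 45, 434]);
translate([645, 366, 0]) cube([45, 45, 434]);
translate([280, 799, 0]) cube([45, 45, 434]);
translate([645, 799, 0]) cube([45, 45, 434]);
translate([280, 824, 466]) cube([410, 20, 496]);
translate([280, 366, 678]) cube([37, 458, 37]);
translate([653, 366, 678]) cube([37, 458, 37]);
translate([280, 366, 466]) cube([37, 37, 212]);
translate([653, 366, 466]) cube([37, 37, 212]);


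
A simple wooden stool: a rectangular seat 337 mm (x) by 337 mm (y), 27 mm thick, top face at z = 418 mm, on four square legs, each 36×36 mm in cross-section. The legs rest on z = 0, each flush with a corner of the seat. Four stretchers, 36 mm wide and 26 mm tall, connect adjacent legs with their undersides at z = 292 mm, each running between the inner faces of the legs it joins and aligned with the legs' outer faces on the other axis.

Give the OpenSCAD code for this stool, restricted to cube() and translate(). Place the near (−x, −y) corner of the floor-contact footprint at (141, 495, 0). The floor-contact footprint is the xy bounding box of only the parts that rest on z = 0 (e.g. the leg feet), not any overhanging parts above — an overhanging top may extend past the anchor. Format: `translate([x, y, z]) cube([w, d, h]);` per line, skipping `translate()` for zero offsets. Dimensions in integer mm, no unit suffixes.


translate([141, 495, 391]) cube([337, 337, 27]);
translate([141, 495, 0]) cube([36, 36, 391]);
translate([442, 495, 0]) cube([36, 36, 391]);
translate([141, 796, 0]) cube([36, 36, 391]);
translate([442, 796, 0]) cube([36, 36, 391]);
translate([177, 495, 292]) cube([265, 36, 26]);
translate([177, 796, 292]) cube([265, 36, 26]);
translate([141, 531, 292]) cube([36, 265, 26]);
translate([442, 531, 292]) cube([36, 265, 26]);


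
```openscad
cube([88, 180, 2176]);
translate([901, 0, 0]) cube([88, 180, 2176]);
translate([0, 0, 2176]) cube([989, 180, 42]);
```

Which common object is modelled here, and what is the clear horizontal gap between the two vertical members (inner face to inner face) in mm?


A door frame. The clear opening width is 813 mm.

Two 2176 mm tall posts with a header on top — a door frame. The left jamb is 88 mm wide at x = 0; the right jamb starts at x = 901. The clear opening is 901 − 88 = 813 mm.


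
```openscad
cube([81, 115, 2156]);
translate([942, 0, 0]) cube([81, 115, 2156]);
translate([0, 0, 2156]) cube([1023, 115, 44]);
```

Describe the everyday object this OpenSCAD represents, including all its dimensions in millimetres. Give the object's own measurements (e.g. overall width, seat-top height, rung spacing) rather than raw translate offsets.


A door frame. The clear opening is 861 mm wide and 2156 mm high. Two 81 mm wide jambs, 115 mm deep, stand either side of the opening from the floor to the top of the opening. A 44 mm thick head sits across the top of both jambs, spanning the full outside width of the frame.


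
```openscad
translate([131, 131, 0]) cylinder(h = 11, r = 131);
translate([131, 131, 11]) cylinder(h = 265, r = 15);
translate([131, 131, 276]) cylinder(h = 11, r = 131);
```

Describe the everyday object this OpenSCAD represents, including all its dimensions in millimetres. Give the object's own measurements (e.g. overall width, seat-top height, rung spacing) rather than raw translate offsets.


A spool: two coaxial disc flanges of radius 131 mm and thickness 11 mm, joined by a core cylinder of radius 15 mm and height 265 mm. The lower flange rests on z = 0 and the three cylinders share a vertical axis.


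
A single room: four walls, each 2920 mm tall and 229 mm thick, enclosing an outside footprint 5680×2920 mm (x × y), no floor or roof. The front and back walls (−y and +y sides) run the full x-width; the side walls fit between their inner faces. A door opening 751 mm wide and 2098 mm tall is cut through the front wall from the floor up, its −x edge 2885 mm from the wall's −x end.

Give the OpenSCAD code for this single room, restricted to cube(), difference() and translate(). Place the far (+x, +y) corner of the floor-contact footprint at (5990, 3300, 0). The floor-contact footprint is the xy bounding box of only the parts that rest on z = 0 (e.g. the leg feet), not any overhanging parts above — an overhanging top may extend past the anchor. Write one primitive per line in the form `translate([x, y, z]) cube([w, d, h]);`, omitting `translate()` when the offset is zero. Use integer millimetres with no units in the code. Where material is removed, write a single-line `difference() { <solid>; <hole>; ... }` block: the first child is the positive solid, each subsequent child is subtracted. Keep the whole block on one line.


difference() { translate([310, 380, 0]) cube([5680, 229, 2920]); translate([3195, 380, 0]) cube([751, 229, 2098]); }
translate([310, 3071, 0]) cube([5680, 229, 2920]);
translate([310, 609, 0]) cube([229, 2462, 2920]);
translate([5761, 609, 0]) cube([229, 2462, 2920]);


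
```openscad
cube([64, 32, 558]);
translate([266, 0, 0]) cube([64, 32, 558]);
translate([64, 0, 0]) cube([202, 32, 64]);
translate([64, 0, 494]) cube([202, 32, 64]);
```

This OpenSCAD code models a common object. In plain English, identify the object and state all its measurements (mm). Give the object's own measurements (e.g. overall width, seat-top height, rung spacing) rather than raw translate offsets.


A rectangular picture frame lying in the x–z plane (depth along y). The opening is 202 mm wide (x) by 430 mm tall (z), surrounded by a border 64 mm wide on all four sides. The frame is 32 mm deep and is made of two full-height vertical stiles with two horizontal rails fitted between them.


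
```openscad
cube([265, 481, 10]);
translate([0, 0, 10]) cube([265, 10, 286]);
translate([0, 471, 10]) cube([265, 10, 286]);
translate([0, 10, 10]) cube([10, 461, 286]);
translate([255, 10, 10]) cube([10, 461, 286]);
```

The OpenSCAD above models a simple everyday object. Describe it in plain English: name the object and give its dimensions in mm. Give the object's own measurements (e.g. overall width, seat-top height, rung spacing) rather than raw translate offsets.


An open-topped rectangular box: outside dimensions 265×481×296 mm, with a uniform wall and base thickness of 10 mm. The base is a full 265×481 slab on the floor; four walls sit on top of the base. The front and back walls (the −y and +y sides) span the full width; the two side walls fit between them.


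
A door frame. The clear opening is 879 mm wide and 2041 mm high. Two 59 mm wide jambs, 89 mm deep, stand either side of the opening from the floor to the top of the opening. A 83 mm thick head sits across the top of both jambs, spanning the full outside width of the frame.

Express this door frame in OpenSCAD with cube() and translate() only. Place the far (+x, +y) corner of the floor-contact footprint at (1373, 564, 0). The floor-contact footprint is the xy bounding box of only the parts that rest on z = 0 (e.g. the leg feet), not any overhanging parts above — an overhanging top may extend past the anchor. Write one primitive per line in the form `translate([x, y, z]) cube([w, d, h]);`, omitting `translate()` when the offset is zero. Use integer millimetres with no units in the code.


translate([376, 475, 0]) cube([59, 89, 2041]);
translate([1314, 475, 0]) cube([59, 89, 2041]);
translate([376, 475, 2041]) cube([997, 89, 83]);


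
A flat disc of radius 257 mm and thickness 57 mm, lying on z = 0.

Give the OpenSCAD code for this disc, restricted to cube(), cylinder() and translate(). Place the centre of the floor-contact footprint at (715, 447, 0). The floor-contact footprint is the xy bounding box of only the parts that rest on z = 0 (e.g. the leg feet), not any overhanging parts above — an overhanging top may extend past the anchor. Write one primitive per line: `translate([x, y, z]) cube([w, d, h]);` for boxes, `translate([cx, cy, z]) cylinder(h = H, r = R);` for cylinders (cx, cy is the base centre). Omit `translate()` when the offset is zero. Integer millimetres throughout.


translate([715, 447, 0]) cylinder(h = 57, r = 257);


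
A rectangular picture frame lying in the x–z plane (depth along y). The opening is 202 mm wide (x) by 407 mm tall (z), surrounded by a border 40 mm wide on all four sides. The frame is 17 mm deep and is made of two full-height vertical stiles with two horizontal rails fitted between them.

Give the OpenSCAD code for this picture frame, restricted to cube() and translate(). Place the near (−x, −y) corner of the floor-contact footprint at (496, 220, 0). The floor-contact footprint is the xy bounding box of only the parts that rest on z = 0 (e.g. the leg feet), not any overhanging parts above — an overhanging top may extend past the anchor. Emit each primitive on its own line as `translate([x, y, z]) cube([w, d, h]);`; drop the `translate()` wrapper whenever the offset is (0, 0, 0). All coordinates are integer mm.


translate([496, 220, 0]) cube([40, 17, 487]);
translate([738, 220, 0]) cube([40, 17, 487]);
translate([536, 220, 0]) cube([202, 17, 40]);
translate([536, 220, 447]) cube([202, 17, 40]);


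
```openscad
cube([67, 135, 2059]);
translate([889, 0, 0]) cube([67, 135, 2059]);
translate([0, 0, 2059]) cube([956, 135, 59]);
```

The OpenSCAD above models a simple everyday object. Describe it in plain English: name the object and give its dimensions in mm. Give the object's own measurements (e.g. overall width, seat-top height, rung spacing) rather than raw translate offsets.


A door frame. The clear opening is 822 mm wide and 2059 mm high. Two 67 mm wide jambs, 135 mm deep, stand either side of the opening from the floor to the top of the opening. A 59 mm thick head sits across the top of both jambs, spanning the full outside width of the frame.


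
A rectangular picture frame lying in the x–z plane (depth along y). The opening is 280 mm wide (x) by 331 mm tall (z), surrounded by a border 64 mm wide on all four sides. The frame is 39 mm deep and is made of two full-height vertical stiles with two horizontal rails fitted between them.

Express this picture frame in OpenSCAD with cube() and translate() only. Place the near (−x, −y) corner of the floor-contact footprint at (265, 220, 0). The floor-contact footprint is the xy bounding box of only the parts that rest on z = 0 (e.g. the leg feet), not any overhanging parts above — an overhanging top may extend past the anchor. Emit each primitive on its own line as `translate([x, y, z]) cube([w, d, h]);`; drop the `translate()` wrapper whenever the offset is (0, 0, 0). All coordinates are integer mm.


translate([265, 220, 0]) cube([64, 39, 459]);
translate([609, 220, 0]) cube([64, 39, 459]);
translate([329, 220, 0]) cube([280, 39, 64]);
translate([329, 220, 395]) cube([280, 39, 64]);


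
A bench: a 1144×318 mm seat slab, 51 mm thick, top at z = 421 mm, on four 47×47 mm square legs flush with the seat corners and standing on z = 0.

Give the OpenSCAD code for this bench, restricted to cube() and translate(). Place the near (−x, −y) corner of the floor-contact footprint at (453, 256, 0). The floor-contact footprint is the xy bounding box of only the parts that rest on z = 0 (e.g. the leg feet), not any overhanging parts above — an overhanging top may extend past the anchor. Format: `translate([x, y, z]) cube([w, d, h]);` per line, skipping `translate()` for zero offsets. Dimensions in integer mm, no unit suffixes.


translate([453, 256, 370]) cube([1144, 318, 51]);
translate([453, 256, 0]) cube([47, 47, 370]);
translate([453, 527, 0]) cube([47, 47, 370]);
translate([1550, 256, 0]) cube([47, 47, 370]);
translate([1550, 527, 0]) cube([47, 47, 370]);


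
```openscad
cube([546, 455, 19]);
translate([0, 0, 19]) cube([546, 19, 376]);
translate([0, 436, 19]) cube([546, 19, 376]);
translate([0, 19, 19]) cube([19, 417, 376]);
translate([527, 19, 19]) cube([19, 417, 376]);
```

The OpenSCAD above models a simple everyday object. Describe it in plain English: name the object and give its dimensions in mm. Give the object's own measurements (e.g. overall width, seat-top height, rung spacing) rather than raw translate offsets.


An open-topped rectangular box: outside dimensions 546×455×395 mm, with a uniform wall and base thickness of 19 mm. The base is a full 546×455 slab on the floor; four walls sit on top of the base. The front and back walls (the −y and +y sides) span the full width; the two side walls fit between them.


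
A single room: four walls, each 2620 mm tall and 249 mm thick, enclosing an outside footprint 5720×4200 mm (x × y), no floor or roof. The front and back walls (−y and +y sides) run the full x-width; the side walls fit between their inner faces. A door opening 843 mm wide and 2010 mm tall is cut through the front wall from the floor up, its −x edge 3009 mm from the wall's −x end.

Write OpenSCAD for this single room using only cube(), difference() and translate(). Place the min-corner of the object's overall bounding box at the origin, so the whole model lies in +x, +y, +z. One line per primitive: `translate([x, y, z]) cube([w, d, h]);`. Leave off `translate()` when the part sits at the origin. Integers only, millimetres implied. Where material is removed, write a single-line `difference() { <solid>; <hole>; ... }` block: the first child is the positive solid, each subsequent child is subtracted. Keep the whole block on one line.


difference() { cube([5720, 249, 2620]); translate([3009, 0, 0]) cube([843, 249, 2010]); }
translate([0, 3951, 0]) cube([5720, 249, 2620]);
translate([0, 249, 0]) cube([249, 3702, 2620]);
translate([5471, 249, 0]) cube([249, 3702, 2620]);


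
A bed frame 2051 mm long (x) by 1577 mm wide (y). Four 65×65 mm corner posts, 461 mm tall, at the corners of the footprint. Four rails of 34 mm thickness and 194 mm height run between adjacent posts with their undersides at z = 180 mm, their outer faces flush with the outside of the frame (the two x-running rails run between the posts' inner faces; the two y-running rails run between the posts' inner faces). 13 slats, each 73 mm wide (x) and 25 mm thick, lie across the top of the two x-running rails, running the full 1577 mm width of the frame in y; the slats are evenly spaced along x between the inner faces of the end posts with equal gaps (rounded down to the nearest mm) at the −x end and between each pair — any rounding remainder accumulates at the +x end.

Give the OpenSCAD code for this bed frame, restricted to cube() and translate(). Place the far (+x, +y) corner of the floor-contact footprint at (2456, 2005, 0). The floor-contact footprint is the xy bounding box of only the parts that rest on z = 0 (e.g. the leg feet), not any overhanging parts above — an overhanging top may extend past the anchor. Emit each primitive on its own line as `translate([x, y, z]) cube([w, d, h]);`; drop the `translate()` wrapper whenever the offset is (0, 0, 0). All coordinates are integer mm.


translate([405, 428, 0]) cube([65, 65, 461]);
translate([405, 1940, 0]) cube([65, 65, 461]);
translate([2391, 428, 0]) cube([65, 65, 461]);
translate([2391, 1940, 0]) cube([65, 65, 461]);
translate([470, 428, 180]) cube([1921, 34, 194]);
translate([470, 1971, 180]) cube([1921, 34, 194]);
translate([405, 493, 180]) cube([34, 1447, 194]);
translate([2422, 493, 180]) cube([34, 1447, 194]);
translate([539, 428, 374]) cube([73, 1577, 25]);
translate([681, 428, 374]) cube([73, 1577, 25]);
translate([823, 428, 374]) cube([73, 1577, 25]);
translate([965, 428, 374]) cube([73, 1577, 25]);
translate([1107, 428, 374]) cube([73, 1577, 25]);
translate([1249, 428, 374]) cube([73, 1577, 25]);
translate([1391, 428, 374]) cube([73, 1577, 25]);
translate([1533, 428, 374]) cube([73, 1577, 25]);
translate([1675, 428, 374]) cube([73, 1577, 25]);
translate([1817, 428, 374]) cube([73, 1577, 25]);
translate([1959, 428, 374]) cube([73, 1577, 25]);
translate([2101, 428, 374]) cube([73, 1577, 25]);
translate([2243, 428, 374]) cube([73, 1577, 25]);


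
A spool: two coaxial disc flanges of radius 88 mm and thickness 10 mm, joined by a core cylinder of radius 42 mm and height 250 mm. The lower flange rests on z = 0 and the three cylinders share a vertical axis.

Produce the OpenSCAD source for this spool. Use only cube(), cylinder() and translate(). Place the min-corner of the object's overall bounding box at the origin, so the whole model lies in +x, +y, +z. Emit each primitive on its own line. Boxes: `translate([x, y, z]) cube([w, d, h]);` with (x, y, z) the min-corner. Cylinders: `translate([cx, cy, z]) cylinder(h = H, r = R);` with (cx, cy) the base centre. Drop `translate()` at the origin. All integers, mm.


translate([88, 88, 0]) cylinder(h = 10, r = 88);
translate([88, 88, 10]) cylinder(h = 250, r = 42);
translate([88, 88, 260]) cylinder(h = 10, r = 88);


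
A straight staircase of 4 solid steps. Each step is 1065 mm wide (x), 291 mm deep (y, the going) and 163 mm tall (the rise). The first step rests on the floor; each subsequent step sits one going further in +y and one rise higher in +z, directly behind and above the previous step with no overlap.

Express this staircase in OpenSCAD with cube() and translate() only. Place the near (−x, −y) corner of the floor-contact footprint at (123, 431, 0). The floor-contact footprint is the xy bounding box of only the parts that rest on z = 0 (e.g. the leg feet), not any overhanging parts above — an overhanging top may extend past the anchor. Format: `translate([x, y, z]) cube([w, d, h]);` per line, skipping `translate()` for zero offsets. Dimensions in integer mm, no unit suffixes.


translate([123, 431, 0]) cube([1065, 291, 163]);
translate([123, 722, 163]) cube([1065, 291, 163]);
translate([123, 1013, 326]) cube([1065, 291, 163]);
translate([123, 1304, 489]) cube([1065, 291, 163]);


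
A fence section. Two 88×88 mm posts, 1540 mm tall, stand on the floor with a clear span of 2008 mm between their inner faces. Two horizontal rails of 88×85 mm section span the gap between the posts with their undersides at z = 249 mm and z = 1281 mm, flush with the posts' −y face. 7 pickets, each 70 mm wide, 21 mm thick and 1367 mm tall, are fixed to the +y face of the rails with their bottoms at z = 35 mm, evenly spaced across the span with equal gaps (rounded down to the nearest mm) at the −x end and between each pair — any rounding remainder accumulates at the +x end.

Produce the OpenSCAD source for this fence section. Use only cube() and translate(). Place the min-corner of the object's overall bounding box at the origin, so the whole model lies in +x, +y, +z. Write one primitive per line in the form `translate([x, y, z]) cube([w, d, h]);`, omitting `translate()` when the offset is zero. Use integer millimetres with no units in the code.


cube([88, 88, 1540]);
translate([2096, 0, 0]) cube([88, 88, 1540]);
translate([88, 0, 249]) cube([2008, 88, 85]);
translate([88, 0, 1281]) cube([2008, 88, 85]);
translate([277, 88, 35]) cube([70, 21, 1367]);
translate([536, 88, 35]) cube([70, 21, 1367]);
translate([795, 88, 35]) cube([70, 21, 1367]);
translate([1054, 88, 35]) cube([70, 21, 1367]);
translate([1313, 88, 35]) cube([70, 21, 1367]);
translate([1572, 88, 35]) cube([70, 21, 1367]);
translate([1831, 88, 35]) cube([70, 21, 1367]);


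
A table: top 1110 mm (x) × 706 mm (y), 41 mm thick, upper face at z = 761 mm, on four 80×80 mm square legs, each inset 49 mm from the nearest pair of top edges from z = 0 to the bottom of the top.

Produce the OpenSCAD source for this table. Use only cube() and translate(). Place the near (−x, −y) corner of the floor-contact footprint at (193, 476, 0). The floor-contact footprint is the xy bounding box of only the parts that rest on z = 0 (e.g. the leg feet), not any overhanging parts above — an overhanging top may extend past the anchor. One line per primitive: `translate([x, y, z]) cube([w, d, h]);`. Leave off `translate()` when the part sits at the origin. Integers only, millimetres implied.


translate([144, 427, 720]) cube([1110, 706, 41]);
translate([193, 476, 0]) cube([80, 80, 720]);
translate([1125, 476, 0]) cube([80, 80, 720]);
translate([193, 1004, 0]) cube([80, 80, 720]);
translate([1125, 1004, 0]) cube([80, 80, 720]);


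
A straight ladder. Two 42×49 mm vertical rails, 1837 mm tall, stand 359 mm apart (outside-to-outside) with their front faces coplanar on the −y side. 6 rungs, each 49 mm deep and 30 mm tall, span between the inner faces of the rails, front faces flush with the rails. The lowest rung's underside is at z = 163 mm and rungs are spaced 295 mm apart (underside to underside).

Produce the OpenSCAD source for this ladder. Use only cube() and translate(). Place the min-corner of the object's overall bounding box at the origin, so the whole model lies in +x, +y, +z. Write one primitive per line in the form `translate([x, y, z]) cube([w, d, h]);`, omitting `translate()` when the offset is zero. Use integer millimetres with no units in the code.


cube([42, 49, 1837]);
translate([317, 0, 0]) cube([42, 49, 1837]);
translate([42, 0, 163]) cube([275, 49, 30]);
translate([42, 0, 458]) cube([275, 49, 30]);
translate([42, 0, 753]) cube([275, 49, 30]);
translate([42, 0, 1048]) cube([275, 49, 30]);
translate([42, 0, 1343]) cube([275, 49, 30]);
translate([42, 0, 1638]) cube([275, 49, 30]);


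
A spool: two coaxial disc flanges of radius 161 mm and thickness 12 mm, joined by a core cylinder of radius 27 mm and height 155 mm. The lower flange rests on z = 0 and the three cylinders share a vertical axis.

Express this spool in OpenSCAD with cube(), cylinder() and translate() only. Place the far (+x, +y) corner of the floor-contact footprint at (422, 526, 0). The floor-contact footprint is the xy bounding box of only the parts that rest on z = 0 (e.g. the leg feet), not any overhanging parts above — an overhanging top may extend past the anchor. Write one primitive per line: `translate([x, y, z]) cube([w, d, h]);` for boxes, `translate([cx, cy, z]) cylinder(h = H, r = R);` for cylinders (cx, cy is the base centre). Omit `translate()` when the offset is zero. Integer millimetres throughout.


translate([261, 365, 0]) cylinder(h = 12, r = 161);
translate([261, 365, 12]) cylinder(h = 155, r = 27);
translate([261, 365, 167]) cylinder(h = 12, r = 161);


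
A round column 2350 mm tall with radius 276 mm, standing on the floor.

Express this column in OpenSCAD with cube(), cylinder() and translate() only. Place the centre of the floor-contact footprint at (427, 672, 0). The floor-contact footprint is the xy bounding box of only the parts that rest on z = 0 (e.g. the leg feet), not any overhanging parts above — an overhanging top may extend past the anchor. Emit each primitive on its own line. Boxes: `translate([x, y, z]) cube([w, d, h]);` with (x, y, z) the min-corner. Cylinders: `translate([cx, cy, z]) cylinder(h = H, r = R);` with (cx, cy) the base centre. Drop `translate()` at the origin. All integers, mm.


translate([427, 672, 0]) cylinder(h = 2350, r = 276);


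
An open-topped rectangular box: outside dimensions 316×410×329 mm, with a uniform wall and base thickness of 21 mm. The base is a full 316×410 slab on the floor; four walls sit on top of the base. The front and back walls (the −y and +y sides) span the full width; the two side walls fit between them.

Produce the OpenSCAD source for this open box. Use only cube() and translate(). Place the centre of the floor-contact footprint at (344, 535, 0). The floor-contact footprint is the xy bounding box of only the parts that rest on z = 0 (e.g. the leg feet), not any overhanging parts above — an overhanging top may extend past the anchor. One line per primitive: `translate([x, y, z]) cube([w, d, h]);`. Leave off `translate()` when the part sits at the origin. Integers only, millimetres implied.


translate([186, 330, 0]) cube([316, 410, 21]);
translate([186, 330, 21]) cube([316, 21, 308]);
translate([186, 719, 21]) cube([316, 21, 308]);
translate([186, 351, 21]) cube([21, 368, 308]);
translate([481, 351, 21]) cube([21, 368, 308]);


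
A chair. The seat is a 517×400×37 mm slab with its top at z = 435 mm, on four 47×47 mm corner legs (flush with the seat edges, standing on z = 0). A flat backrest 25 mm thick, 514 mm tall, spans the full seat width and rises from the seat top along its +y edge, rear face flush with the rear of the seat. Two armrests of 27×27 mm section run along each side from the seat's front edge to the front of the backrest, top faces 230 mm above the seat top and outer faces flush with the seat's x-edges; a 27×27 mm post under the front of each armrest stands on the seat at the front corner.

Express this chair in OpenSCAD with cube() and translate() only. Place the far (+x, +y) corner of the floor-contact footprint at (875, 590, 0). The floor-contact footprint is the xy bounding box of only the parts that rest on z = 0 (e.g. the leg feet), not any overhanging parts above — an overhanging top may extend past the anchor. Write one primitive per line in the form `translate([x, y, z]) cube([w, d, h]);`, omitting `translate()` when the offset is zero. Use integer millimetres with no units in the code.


// leg_h = 435 - 37 = 398
// arm post h = 230 - 27 = 203
translate([358, 190, 398]) cube([517, 400, 37]);
translate([358, 190, 0]) cube([47, 47, 398]);
translate([828, 190, 0]) cube([47, 47, 398]);
translate([358, 543, 0]) cube([47, 47, 398]);
translate([828, 543, 0]) cube([47, 47, 398]);
translate([358, 565, 435]) cube([517, 25, 514]);
translate([358, 190, 638]) cube([27, 375, 27]);
translate([848, 190, 638]) cube([27, 375, 27]);
translate([358, 190, 435]) cube([27, 27, 203]);
translate([848, 190, 435]) cube([27, 27, 203]);


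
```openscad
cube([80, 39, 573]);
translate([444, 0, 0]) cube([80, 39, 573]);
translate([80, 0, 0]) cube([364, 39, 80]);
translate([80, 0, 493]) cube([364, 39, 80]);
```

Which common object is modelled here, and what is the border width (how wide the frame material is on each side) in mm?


A picture frame. The border width is 80 mm.

Four thin pieces enclosing a rectangular opening — a picture frame. The two full-height stiles are 573 mm tall; the top rail sits at z = 493 and is 80 mm tall, so the border above the opening is 573 − 493 = 80 mm, matching the stile x-width.


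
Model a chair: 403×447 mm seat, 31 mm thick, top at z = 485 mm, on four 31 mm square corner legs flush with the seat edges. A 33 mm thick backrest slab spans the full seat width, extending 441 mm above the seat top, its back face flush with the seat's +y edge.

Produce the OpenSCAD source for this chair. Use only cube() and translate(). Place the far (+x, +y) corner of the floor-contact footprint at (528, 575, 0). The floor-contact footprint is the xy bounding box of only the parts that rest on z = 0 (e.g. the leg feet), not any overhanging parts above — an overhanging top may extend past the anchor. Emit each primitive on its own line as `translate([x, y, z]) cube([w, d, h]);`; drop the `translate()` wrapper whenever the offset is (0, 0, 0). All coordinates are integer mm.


translate([125, 128, 454]) cube([403, 447, 31]);
translate([125, 128, 0]) cube([31, 31, 454]);
translate([497, 128, 0]) cube([31, 31, 454]);
translate([125, 544, 0]) cube([31, 31, 454]);
translate([497, 544, 0]) cube([31, 31, 454]);
translate([125, 542, 485]) cube([403, 33, 441]);


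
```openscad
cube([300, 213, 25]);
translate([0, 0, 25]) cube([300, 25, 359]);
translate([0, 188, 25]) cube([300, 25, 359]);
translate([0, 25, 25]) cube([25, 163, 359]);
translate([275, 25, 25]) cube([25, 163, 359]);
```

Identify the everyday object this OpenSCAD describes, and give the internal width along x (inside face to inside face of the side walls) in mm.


An open box. The internal width is 250 mm.

A 300×213 base slab with four walls standing on it — an open box. The base is 300 mm wide and the walls are 25 mm thick, so the internal width is 300 − 2 × 25 = 250 mm.


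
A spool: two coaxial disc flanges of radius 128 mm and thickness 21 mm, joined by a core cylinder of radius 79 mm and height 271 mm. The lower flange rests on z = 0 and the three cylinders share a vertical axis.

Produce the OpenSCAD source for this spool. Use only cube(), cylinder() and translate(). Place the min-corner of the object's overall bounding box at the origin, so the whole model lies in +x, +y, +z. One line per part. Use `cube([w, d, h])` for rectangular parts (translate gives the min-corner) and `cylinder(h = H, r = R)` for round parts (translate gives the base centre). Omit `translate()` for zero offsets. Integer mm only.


translate([128, 128, 0]) cylinder(h = 21, r = 128);
translate([128, 128, 21]) cylinder(h = 271, r = 79);
translate([128, 128, 292]) cylinder(h = 21, r = 128);


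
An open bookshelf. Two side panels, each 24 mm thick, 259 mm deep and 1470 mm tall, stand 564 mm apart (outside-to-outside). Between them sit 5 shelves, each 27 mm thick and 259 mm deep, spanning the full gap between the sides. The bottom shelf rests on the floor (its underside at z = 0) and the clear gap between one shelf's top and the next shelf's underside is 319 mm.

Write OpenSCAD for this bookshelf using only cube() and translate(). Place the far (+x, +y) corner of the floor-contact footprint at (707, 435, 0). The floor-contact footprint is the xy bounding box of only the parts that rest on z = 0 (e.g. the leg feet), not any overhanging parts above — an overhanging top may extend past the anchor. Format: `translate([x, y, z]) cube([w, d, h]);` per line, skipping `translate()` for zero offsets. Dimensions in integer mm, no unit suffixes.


translate([143, 176, 0]) cube([24, 259, 1470]);
translate([683, 176, 0]) cube([24, 259, 1470]);
translate([167, 176, 0]) cube([516, 259, 27]);
translate([167, 176, 346]) cube([516, 259, 27]);
translate([167, 176, 692]) cube([516, 259, 27]);
translate([167, 176, 1038]) cube([516, 259, 27]);
translate([167, 176, 1384]) cube([516, 259, 27]);


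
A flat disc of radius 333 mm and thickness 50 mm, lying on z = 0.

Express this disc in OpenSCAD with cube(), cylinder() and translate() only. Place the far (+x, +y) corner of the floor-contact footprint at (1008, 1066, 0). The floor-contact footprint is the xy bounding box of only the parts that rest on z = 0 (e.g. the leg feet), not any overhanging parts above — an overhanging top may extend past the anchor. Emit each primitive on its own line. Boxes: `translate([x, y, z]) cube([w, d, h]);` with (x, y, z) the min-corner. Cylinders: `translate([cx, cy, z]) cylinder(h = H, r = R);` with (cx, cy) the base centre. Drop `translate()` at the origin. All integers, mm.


translate([675, 733, 0]) cylinder(h = 50, r = 333);


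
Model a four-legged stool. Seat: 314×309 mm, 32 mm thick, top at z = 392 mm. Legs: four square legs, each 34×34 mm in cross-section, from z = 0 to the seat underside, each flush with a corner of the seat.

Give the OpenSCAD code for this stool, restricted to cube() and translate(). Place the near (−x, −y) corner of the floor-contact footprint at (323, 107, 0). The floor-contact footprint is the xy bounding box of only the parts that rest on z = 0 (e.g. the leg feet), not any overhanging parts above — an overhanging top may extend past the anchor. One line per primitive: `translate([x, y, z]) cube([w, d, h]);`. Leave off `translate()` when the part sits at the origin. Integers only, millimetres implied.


translate([323, 107, 360]) cube([314, 309, 32]);
translate([323, 107, 0]) cube([34, 34, 360]);
translate([603, 107, 0]) cube([34, 34, 360]);
translate([323, 382, 0]) cube([34, 34, 360]);
translate([603, 382, 0]) cube([34, 34, 360]);


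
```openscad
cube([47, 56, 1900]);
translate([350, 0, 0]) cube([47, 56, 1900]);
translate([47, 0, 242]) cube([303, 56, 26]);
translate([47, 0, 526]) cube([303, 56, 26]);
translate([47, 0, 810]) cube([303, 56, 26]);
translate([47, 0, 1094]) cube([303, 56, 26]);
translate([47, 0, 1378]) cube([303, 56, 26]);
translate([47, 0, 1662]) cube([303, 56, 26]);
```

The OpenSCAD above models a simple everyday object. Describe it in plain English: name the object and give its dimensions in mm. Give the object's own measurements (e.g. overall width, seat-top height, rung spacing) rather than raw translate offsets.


A straight ladder. Two 47×56 mm vertical rails, 1900 mm tall, stand 397 mm apart (outside-to-outside) with their front faces coplanar on the −y side. 6 rungs, each 56 mm deep and 26 mm tall, span between the inner faces of the rails, front faces flush with the rails. The lowest rung's underside is at z = 242 mm and rungs are spaced 284 mm apart (underside to underside).


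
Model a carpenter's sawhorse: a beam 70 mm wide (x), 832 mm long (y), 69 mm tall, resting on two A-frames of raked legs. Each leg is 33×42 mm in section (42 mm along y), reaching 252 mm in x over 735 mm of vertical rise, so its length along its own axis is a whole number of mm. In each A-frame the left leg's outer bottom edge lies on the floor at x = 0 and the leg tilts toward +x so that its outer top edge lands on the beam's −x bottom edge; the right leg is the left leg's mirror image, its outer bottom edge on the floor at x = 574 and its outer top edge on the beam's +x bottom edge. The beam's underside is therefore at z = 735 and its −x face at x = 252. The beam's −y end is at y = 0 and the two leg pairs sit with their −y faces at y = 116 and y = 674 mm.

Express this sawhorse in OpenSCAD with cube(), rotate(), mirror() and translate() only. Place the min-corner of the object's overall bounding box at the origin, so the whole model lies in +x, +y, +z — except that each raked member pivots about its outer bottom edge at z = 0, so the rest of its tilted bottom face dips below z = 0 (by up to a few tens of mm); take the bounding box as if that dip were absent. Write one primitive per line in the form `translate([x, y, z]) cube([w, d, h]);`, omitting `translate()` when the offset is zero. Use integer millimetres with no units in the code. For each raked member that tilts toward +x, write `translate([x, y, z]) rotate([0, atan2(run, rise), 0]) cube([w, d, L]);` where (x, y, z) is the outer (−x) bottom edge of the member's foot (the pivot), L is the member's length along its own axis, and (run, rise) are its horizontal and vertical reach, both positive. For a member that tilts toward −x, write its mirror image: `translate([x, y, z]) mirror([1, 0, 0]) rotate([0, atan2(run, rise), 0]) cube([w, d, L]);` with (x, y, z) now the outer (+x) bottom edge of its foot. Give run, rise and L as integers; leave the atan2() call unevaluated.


// leg length = √(252² + 735²) = 777
// right-leg outer foot x = 2·252 + 70 = 574
// beam min-corner = (252, 0, 735)
translate([252, 0, 735]) cube([70, 832, 69]);
translate([0, 116, 0]) rotate([0, atan2(252, 735), 0]) cube([33, 42, 777]);
translate([574, 116, 0]) mirror([1, 0, 0]) rotate([0, atan2(252, 735), 0]) cube([33, 42, 777]);
translate([0, 674, 0]) rotate([0, atan2(252, 735), 0]) cube([33, 42, 777]);
translate([574, 674, 0]) mirror([1, 0, 0]) rotate([0, atan2(252, 735), 0]) cube([33, 42, 777]);


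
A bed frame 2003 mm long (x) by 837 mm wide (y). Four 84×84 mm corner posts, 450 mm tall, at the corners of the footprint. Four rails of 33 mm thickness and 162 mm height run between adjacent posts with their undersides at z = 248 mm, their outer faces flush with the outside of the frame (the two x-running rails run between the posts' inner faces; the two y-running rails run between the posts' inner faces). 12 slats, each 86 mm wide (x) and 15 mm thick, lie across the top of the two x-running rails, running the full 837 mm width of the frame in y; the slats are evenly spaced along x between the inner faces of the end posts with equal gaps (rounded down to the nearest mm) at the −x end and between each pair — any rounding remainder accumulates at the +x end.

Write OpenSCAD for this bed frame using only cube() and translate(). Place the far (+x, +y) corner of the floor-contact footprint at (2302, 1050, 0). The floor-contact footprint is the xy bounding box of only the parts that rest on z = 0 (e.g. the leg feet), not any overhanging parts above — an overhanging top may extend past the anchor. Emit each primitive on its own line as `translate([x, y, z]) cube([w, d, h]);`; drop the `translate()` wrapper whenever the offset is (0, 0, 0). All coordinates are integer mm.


// slat z = rail_z + rail_h = 248 + 162 = 410
// slat gap = ⌊(1835 − 12·86) / 13⌋ = 61
translate([299, 213, 0]) cube([84, 84, 450]);
translate([299, 966, 0]) cube([84, 84, 450]);
translate([2218, 213, 0]) cube([84, 84, 450]);
translate([2218, 966, 0]) cube([84, 84, 450]);
translate([383, 213, 248]) cube([1835, 33, 162]);
translate([383, 1017, 248]) cube([1835, 33, 162]);
translate([299, 297, 248]) cube([33, 669, 162]);
translate([2269, 297, 248]) cube([33, 669, 162]);
translate([444, 213, 410]) cube([86, 837, 15]);
translate([591, 213, 410]) cube([86, 837, 15]);
translate([738, 213, 410]) cube([86, 837, 15]);
translate([885, 213, 410]) cube([86, 837, 15]);
translate([1032, 213, 410]) cube([86, 837, 15]);
translate([1179, 213, 410]) cube([86, 837, 15]);
translate([1326, 213, 410]) cube([86, 837, 15]);
translate([1473, 213, 410]) cube([86, 837, 15]);
translate([1620, 213, 410]) cube([86, 837, 15]);
translate([1767, 213, 410]) cube([86, 837, 15]);
translate([1914, 213, 410]) cube([86, 837, 15]);
translate([2061, 213, 410]) cube([86, 837, 15]);
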